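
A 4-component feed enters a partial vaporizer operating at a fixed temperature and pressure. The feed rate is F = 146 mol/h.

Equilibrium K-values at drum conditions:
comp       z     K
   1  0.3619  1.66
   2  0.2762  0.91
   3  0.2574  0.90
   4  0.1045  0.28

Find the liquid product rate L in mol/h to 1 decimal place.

Material balance + equilibrium reduce to Σ zᵢ(Kᵢ−1)/(1+V/F(Kᵢ−1)) = 0.
g(0) = ΣzᵢKᵢ − 1 = 0.1130 and g(1) = 1 − Σzᵢ/Kᵢ = -0.1807, so a root lies in (0, 1).
Newton iteration, V/F⁰ = 0.5:
  V/F = 0.5000: g = 0.00890, g' = -0.2267 → V/F = 0.5393
  V/F = 0.5393: g = -0.00017, g' = -0.2359 → V/F = 0.5385
Converged at V/F = 0.5385.
Then V = V/F·F = 0.5385·146 = 78.6 mol/h and L = F − V = 67.4 mol/h.

L = 67.4 mol/h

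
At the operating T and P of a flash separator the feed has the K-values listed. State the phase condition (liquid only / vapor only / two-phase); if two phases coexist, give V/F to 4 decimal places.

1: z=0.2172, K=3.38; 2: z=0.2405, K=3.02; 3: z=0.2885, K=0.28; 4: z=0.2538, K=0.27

two-phase, V/F = 0.3833

ΣzᵢKᵢ = 1.6098; Σzᵢ/Kᵢ = 2.1143.
Both exceed 1, so a two-phase solution exists.
Rachford–Rice: g(ψ) = Σ zᵢ(Kᵢ−1)/(1+ψ(Kᵢ−1)) = 0.
Iterate (Newton) starting at ψ = 0.37:
  ψ = 0.3700: g = 0.01591, g' = -1.2010 → ψ = 0.3832
  ψ = 0.3832: g = 0.00005, g' = -1.1943 → ψ = 0.3833
Converged at ψ = 0.3833.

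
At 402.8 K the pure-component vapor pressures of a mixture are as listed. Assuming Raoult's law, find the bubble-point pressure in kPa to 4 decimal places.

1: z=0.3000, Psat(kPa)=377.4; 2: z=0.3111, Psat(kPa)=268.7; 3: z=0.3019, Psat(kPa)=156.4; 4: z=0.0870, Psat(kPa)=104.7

Pbub = 253.1386 kPa

At the bubble point ψ → 0, so ΣzᵢKᵢ = 1 with Kᵢ = Pᵢˢᵃᵗ/P ⇒ P = ΣzᵢPᵢˢᵃᵗ.
P = 0.3000·377.4 + 0.3111·268.7 + 0.3019·156.4 + 0.0870·104.7 = 253.1386 kPa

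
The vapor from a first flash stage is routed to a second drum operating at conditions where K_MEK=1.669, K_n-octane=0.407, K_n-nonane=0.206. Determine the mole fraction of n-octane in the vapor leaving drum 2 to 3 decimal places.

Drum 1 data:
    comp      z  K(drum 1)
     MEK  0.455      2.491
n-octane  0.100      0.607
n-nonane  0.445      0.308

Drum 1:
Let ψ₁ = V/F and solve Σ zᵢ(Kᵢ−1)/(1+ψ₁(Kᵢ−1)) = 0.
Check two-phase: ΣzᵢKᵢ = 1.331 > 1 and Σzᵢ/Kᵢ = 1.792 > 1, so g(0) = 0.331 > 0 and g(1) = -0.792 < 0.
Newton–Raphson from ψ₁ = 0.5:
  ψ₁ = 0.500: g = -0.1311, g' = -0.854 → ψ₁ = 0.347
  ψ₁ = 0.347: g = -0.0033, g' = -0.829 → ψ₁ = 0.343
Converged at ψ₁ = 0.343.
Drum-1 compositions:
  MEK: x = 0.301, y = 0.750
  n-octane: x = 0.116, y = 0.070
  n-nonane: x = 0.583, y = 0.180
Drum-2 feed = drum-1 vapor: z₂ = (0.7502, 0.0701, 0.1796).
Drum 2:
Material balance + equilibrium reduce to Σ zᵢ(Kᵢ−1)/(1+ψ₂(Kᵢ−1)) = 0.
g(0) = ΣzᵢKᵢ − 1 = 0.318 and g(1) = 1 − Σzᵢ/Kᵢ = -0.494, so a root lies in (0, 1).
Iterate (Newton) starting at ψ₂ = 0.5:
  ψ₂ = 0.500: g = 0.0804, g' = -0.550 → ψ₂ = 0.646
  ψ₂ = 0.646: g = -0.0100, g' = -0.706 → ψ₂ = 0.632
Converged at ψ₂ = 0.632.
  MEK: x = 0.527, y = 0.880
  n-octane: x = 0.112, y = 0.046
  n-nonane: x = 0.361, y = 0.074

y_n-octane (drum 2) = 0.046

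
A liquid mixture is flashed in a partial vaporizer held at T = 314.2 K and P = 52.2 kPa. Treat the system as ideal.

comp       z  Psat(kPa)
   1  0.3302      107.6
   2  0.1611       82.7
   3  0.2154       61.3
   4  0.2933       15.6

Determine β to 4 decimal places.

β = 0.5359

Raoult's law: Kᵢ = Pᵢˢᵃᵗ/P = Pᵢˢᵃᵗ/52.2.
  K_1 = 107.6/52.2 = 2.061303, K_2 = 82.7/52.2 = 1.584291, K_3 = 61.3/52.2 = 1.174330, K_4 = 15.6/52.2 = 0.298851
Rachford–Rice: g(β) = Σ zᵢ(Kᵢ−1)/(1+β(Kᵢ−1)) = 0.
g(0) = ΣzᵢKᵢ − 1 = 0.2765 and g(1) = 1 − Σzᵢ/Kᵢ = -0.4267, so a root lies in (0, 1).
Newton iteration, β⁰ = 0.5:
  β = 0.5000: g = 0.01968, g' = -0.5391 → β = 0.5365
  β = 0.5365: g = -0.00035, g' = -0.5589 → β = 0.5359
Converged at β = 0.5359.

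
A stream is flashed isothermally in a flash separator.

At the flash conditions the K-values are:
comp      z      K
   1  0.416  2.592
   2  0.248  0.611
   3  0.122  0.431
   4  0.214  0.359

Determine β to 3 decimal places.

Material balance + equilibrium reduce to Σ zᵢ(Kᵢ−1)/(1+β(Kᵢ−1)) = 0.
Check two-phase: ΣzᵢKᵢ = 1.359 > 1 and Σzᵢ/Kᵢ = 1.446 > 1, so g(0) = 0.359 > 0 and g(1) = -0.446 < 0.
Iterate (Newton) starting at β = 0.33:
  β = 0.330: g = 0.0641, g' = -0.704 → β = 0.421
  β = 0.421: g = 0.0020, g' = -0.665 → β = 0.424
Converged at β = 0.424.

β = 0.424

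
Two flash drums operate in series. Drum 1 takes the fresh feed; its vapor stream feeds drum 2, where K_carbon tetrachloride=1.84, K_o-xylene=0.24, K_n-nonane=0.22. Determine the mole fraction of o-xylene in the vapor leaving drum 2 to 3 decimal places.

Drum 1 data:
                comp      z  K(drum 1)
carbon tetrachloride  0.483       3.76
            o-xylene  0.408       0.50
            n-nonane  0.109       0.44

y_o-xylene (drum 2) = 0.100

Drum 1:
Rachford–Rice: g(ψ₁) = Σ zᵢ(Kᵢ−1)/(1+ψ₁(Kᵢ−1)) = 0.
g(0) = ΣzᵢKᵢ − 1 = 1.068 and g(1) = 1 − Σzᵢ/Kᵢ = -0.192, so a root lies in (0, 1).
Iterate (Newton) starting at ψ₁ = 0.66:
  ψ₁ = 0.660: g = 0.0712, g' = -0.775 → ψ₁ = 0.752
  ψ₁ = 0.752: g = 0.0013, g' = -0.753 → ψ₁ = 0.753
Converged at ψ₁ = 0.753.
Drum-1 compositions:
  carbon tetrachloride: x = 0.157, y = 0.590
  o-xylene: x = 0.655, y = 0.327
  n-nonane: x = 0.189, y = 0.083
Drum-2 feed = drum-1 vapor: z₂ = (0.5897, 0.3273, 0.0830).
Drum 2:
Rachford–Rice: g(ψ₂) = Σ zᵢ(Kᵢ−1)/(1+ψ₂(Kᵢ−1)) = 0.
Feasibility: ΣzᵢKᵢ = 1.182, Σzᵢ/Kᵢ = 2.061 — both > 1, two phases present.
Newton iteration, ψ₂⁰ = 0.37:
  ψ₂ = 0.370: g = -0.0591, g' = -0.708 → ψ₂ = 0.286
  ψ₂ = 0.286: g = -0.0020, g' = -0.663 → ψ₂ = 0.283
Converged at ψ₂ = 0.283.
  carbon tetrachloride: x = 0.476, y = 0.876
  o-xylene: x = 0.417, y = 0.100
  n-nonane: x = 0.107, y = 0.023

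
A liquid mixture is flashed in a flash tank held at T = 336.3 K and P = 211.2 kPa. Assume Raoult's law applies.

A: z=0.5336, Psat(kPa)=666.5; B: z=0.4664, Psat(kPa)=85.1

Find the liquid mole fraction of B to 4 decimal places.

x_B = 0.7831

Raoult's law: Kᵢ = Pᵢˢᵃᵗ/P = Pᵢˢᵃᵗ/211.2.
  K_A = 666.5/211.2 = 3.155777, K_B = 85.1/211.2 = 0.402936
Let ψ = V/F and solve Σ zᵢ(Kᵢ−1)/(1+ψ(Kᵢ−1)) = 0.
Feasibility: ΣzᵢKᵢ = 1.8719, Σzᵢ/Kᵢ = 1.3266 — both > 1, two phases present.
Binary case is linear: z₁(K₁−1)(1+ψ(K₂−1)) + z₂(K₂−1)(1+ψ(K₁−1)) = 0
⇒ ψ = [z₁(K₁−1)+z₂(K₂−1)] / [−(K₁−1)(K₂−1)] = 0.87185/1.28714 = 0.6774
Compositions from xᵢ = zᵢ/(1+ψ(Kᵢ−1)), yᵢ = Kᵢxᵢ:
  A: x = 0.2169, y = 0.6845
  B: x = 0.7831, y = 0.3155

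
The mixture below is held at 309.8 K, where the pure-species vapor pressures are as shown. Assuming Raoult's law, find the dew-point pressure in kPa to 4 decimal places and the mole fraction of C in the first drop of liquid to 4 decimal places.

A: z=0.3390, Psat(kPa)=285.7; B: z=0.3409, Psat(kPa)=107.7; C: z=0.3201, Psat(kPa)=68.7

At the dew point ψ → 1, so Σzᵢ/Kᵢ = 1 with Kᵢ = Pᵢˢᵃᵗ/P ⇒ 1/P = Σzᵢ/Pᵢˢᵃᵗ.
1/P = 0.3390/285.7 + 0.3409/107.7 + 0.3201/68.7 = 0.0090112 ⇒ P = 110.9727 kPa
xᵢ = zᵢP/Pᵢˢᵃᵗ ⇒ x_C = 0.3201·110.9727/68.7 = 0.5171

Pdew = 110.9727 kPa, x_C = 0.5171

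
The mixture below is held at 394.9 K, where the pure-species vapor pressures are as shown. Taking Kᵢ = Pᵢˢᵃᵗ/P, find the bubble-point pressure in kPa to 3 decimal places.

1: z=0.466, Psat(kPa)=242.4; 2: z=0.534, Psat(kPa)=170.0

At the bubble point ψ → 0, so ΣzᵢKᵢ = 1 with Kᵢ = Pᵢˢᵃᵗ/P ⇒ P = ΣzᵢPᵢˢᵃᵗ.
P = 0.466·242.4 + 0.534·170.0 = 203.738 kPa

Pbub = 203.738 kPa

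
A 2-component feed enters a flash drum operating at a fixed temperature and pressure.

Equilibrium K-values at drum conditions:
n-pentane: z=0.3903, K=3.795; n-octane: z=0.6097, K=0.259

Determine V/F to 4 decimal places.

Rachford–Rice: g(V/F) = Σ zᵢ(Kᵢ−1)/(1+V/F(Kᵢ−1)) = 0.
g(0) = ΣzᵢKᵢ − 1 = 0.6391 and g(1) = 1 − Σzᵢ/Kᵢ = -1.4569, so a root lies in (0, 1).
Binary case is linear: z₁(K₁−1)(1+V/F(K₂−1)) + z₂(K₂−1)(1+V/F(K₁−1)) = 0
⇒ V/F = [z₁(K₁−1)+z₂(K₂−1)] / [−(K₁−1)(K₂−1)] = 0.63910/2.07110 = 0.3086

V/F = 0.3086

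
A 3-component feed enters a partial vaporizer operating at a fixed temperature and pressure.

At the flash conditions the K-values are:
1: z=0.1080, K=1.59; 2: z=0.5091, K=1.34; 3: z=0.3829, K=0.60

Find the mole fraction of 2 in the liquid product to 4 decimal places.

x_2 = 0.4307

Newton iteration, ψ⁰ = 0.5:
  ψ = 0.5000: g = 0.00570, g' = -0.1611 → ψ = 0.5354
  ψ = 0.5354: g = -0.00003, g' = -0.1630 → ψ = 0.5352
Converged at ψ = 0.5352.
Compositions from xᵢ = zᵢ/(1+ψ(Kᵢ−1)), yᵢ = Kᵢxᵢ:
  1: x = 0.0821, y = 0.1305
  2: x = 0.4307, y = 0.5772
  3: x = 0.4872, y = 0.2923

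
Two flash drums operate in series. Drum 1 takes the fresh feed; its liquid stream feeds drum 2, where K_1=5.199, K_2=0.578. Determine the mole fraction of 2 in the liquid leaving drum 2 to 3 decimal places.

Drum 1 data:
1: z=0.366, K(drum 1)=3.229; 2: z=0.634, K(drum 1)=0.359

x_2 (drum 2) = 0.909

Drum 1:
Rachford–Rice: g(ψ₁) = Σ zᵢ(Kᵢ−1)/(1+ψ₁(Kᵢ−1)) = 0.
g(0) = ΣzᵢKᵢ − 1 = 0.409 and g(1) = 1 − Σzᵢ/Kᵢ = -0.879, so a root lies in (0, 1).
Binary case is linear: z₁(K₁−1)(1+ψ₁(K₂−1)) + z₂(K₂−1)(1+ψ₁(K₁−1)) = 0
⇒ ψ₁ = [z₁(K₁−1)+z₂(K₂−1)] / [−(K₁−1)(K₂−1)] = 0.4094/1.4288 = 0.287
Drum-1 compositions:
  1: x = 0.223, y = 0.721
  2: x = 0.777, y = 0.279
Drum-2 feed = drum-1 liquid: z₂ = (0.2233, 0.7767).
Drum 2:
Let ψ₂ = V/F and solve Σ zᵢ(Kᵢ−1)/(1+ψ₂(Kᵢ−1)) = 0.
Check two-phase: ΣzᵢKᵢ = 1.610 > 1 and Σzᵢ/Kᵢ = 1.387 > 1, so g(0) = 0.610 > 0 and g(1) = -0.387 < 0.
Binary case is linear: z₁(K₁−1)(1+ψ₂(K₂−1)) + z₂(K₂−1)(1+ψ₂(K₁−1)) = 0
⇒ ψ₂ = [z₁(K₁−1)+z₂(K₂−1)] / [−(K₁−1)(K₂−1)] = 0.6101/1.7720 = 0.344
  1: x = 0.091, y = 0.475
  2: x = 0.909, y = 0.525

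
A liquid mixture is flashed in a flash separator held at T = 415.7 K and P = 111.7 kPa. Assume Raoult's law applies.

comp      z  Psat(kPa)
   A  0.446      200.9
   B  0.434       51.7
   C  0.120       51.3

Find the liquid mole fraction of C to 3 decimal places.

x_C = 0.129

Raoult's law: Kᵢ = Pᵢˢᵃᵗ/P = Pᵢˢᵃᵗ/111.7.
  K_A = 200.9/111.7 = 1.79857, K_B = 51.7/111.7 = 0.46285, K_C = 51.3/111.7 = 0.45927
Rachford–Rice: g(V/F) = Σ zᵢ(Kᵢ−1)/(1+V/F(Kᵢ−1)) = 0.
g(0) = ΣzᵢKᵢ − 1 = 0.058 and g(1) = 1 − Σzᵢ/Kᵢ = -0.447, so a root lies in (0, 1).
Newton iteration, V/F⁰ = 0.5:
  V/F = 0.500: g = -0.1531, g' = -0.445 → V/F = 0.156
  V/F = 0.156: g = -0.0086, g' = -0.416 → V/F = 0.135
Converged at V/F = 0.135.
Compositions from xᵢ = zᵢ/(1+V/F(Kᵢ−1)), yᵢ = Kᵢxᵢ:
  A: x = 0.402, y = 0.724
  B: x = 0.468, y = 0.217
  C: x = 0.129, y = 0.059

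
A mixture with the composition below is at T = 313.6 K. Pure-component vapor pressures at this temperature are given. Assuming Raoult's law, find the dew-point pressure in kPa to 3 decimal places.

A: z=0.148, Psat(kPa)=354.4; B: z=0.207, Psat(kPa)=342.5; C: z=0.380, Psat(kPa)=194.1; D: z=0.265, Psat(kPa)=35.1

At the dew point ψ → 1, so Σzᵢ/Kᵢ = 1 with Kᵢ = Pᵢˢᵃᵗ/P ⇒ 1/P = Σzᵢ/Pᵢˢᵃᵗ.
1/P = 0.148/354.4 + 0.207/342.5 + 0.380/194.1 + 0.265/35.1 = 0.010530 ⇒ P = 94.970 kPa

Pdew = 94.970 kPa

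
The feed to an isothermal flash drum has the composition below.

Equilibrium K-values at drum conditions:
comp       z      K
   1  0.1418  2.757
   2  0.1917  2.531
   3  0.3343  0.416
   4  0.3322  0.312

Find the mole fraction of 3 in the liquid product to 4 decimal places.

Newton–Raphson from ψ = 0.5:
  ψ = 0.5000: g = -0.32529, g' = -0.8611 → ψ = 0.1222
  ψ = 0.1222: g = -0.00745, g' = -0.9352 → ψ = 0.1143
Converged at ψ = 0.1143.
Compositions from xᵢ = zᵢ/(1+ψ(Kᵢ−1)), yᵢ = Kᵢxᵢ:
  1: x = 0.1181, y = 0.3256
  2: x = 0.1631, y = 0.4129
  3: x = 0.3582, y = 0.1490
  4: x = 0.3606, y = 0.1125

x_3 = 0.3582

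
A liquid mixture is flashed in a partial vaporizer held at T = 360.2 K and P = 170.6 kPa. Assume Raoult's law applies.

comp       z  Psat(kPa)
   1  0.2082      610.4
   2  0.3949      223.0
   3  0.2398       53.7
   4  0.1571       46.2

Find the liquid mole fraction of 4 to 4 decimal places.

x_4 = 0.2171

Raoult's law: Kᵢ = Pᵢˢᵃᵗ/P = Pᵢˢᵃᵗ/170.6.
  K_1 = 610.4/170.6 = 3.577960, K_2 = 223.0/170.6 = 1.307151, K_3 = 53.7/170.6 = 0.314771, K_4 = 46.2/170.6 = 0.270809
Rachford–Rice: g(ψ) = Σ zᵢ(Kᵢ−1)/(1+ψ(Kᵢ−1)) = 0.
Check two-phase: ΣzᵢKᵢ = 1.3792 > 1 and Σzᵢ/Kᵢ = 1.7022 > 1, so g(0) = 0.3792 > 0 and g(1) = -0.7022 < 0.
Newton–Raphson from ψ = 0.49:
  ψ = 0.4900: g = -0.08304, g' = -0.7557 → ψ = 0.3801
  ψ = 0.3801: g = -0.00098, g' = -0.7486 → ψ = 0.3788
Converged at ψ = 0.3788.
Compositions from xᵢ = zᵢ/(1+ψ(Kᵢ−1)), yᵢ = Kᵢxᵢ:
  1: x = 0.1053, y = 0.3769
  2: x = 0.3537, y = 0.4624
  3: x = 0.3239, y = 0.1019
  4: x = 0.2171, y = 0.0588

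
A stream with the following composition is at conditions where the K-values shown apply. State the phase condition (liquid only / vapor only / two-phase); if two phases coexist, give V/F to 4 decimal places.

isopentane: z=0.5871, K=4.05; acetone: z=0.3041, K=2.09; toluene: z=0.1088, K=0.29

ΣzᵢKᵢ = 3.0449; Σzᵢ/Kᵢ = 0.6656.
Since Σzᵢ/Kᵢ < 1 the mixture is above its dew point — single vapor phase.

vapor only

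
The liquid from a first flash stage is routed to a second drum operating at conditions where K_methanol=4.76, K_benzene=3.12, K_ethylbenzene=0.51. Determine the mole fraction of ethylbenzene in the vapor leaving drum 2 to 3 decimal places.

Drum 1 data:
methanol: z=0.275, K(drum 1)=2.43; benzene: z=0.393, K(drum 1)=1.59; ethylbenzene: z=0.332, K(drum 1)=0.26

Drum 1:
Newton iteration, ψ₁⁰ = 0.5:
  ψ₁ = 0.500: g = 0.0184, g' = -0.731 → ψ₁ = 0.525
Converged at ψ₁ = 0.525.
Drum-1 compositions:
  methanol: x = 0.157, y = 0.382
  benzene: x = 0.300, y = 0.477
  ethylbenzene: x = 0.543, y = 0.141
Drum-2 feed = drum-1 liquid: z₂ = (0.1571, 0.3001, 0.5428).
Drum 2:
Newton–Raphson from ψ₂ = 0.49:
  ψ₂ = 0.490: g = 0.1698, g' = -0.825 → ψ₂ = 0.696
  ψ₂ = 0.696: g = 0.0168, g' = -0.690 → ψ₂ = 0.720
Converged at ψ₂ = 0.720.
  methanol: x = 0.042, y = 0.202
  benzene: x = 0.119, y = 0.371
  ethylbenzene: x = 0.839, y = 0.428

y_ethylbenzene (drum 2) = 0.428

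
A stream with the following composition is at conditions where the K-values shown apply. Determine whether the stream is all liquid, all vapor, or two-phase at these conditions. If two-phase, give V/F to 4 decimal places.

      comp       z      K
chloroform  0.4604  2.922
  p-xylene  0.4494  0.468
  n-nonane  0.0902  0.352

two-phase, V/F = 0.5518

ΣzᵢKᵢ = 1.5874; Σzᵢ/Kᵢ = 1.3741.
Both exceed 1, so a two-phase solution exists.
Let ψ = V/F and solve Σ zᵢ(Kᵢ−1)/(1+ψ(Kᵢ−1)) = 0.
Newton–Raphson from ψ = 0.68:
  ψ = 0.6800: g = -0.09551, g' = -0.7529 → ψ = 0.5531
  ψ = 0.5531: g = -0.00096, g' = -0.7470 → ψ = 0.5518
Converged at ψ = 0.5518.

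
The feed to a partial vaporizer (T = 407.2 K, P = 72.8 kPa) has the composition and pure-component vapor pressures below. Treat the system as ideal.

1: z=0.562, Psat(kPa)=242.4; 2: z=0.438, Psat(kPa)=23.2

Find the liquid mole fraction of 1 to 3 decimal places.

Raoult's law: Kᵢ = Pᵢˢᵃᵗ/P = Pᵢˢᵃᵗ/72.8.
  K_1 = 242.4/72.8 = 3.32967, K_2 = 23.2/72.8 = 0.31868
Let β = V/F and solve Σ zᵢ(Kᵢ−1)/(1+β(Kᵢ−1)) = 0.
Check two-phase: ΣzᵢKᵢ = 2.011 > 1 and Σzᵢ/Kᵢ = 1.543 > 1, so g(0) = 1.011 > 0 and g(1) = -0.543 < 0.
Newton iteration, β⁰ = 0.5:
  β = 0.500: g = 0.1522, g' = -1.119 → β = 0.636
  β = 0.636: g = 0.0009, g' = -1.128 → β = 0.637
Converged at β = 0.637.
Compositions from xᵢ = zᵢ/(1+β(Kᵢ−1)), yᵢ = Kᵢxᵢ:
  1: x = 0.226, y = 0.753
  2: x = 0.774, y = 0.247

x_1 = 0.226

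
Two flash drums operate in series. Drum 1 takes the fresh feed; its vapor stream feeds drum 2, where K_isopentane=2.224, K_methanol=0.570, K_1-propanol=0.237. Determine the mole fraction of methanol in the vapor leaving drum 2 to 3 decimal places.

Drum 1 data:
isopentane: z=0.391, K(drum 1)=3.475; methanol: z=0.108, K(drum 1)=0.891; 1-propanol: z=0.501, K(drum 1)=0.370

Drum 1:
Newton iteration, ψ₁⁰ = 0.35:
  ψ₁ = 0.350: g = 0.1014, g' = -1.016 → ψ₁ = 0.450
  ψ₁ = 0.450: g = 0.0052, g' = -0.925 → ψ₁ = 0.455
Converged at ψ₁ = 0.455.
Drum-1 compositions:
  isopentane: x = 0.184, y = 0.639
  methanol: x = 0.114, y = 0.101
  1-propanol: x = 0.703, y = 0.260
Drum-2 feed = drum-1 vapor: z₂ = (0.6388, 0.1013, 0.2599).
Drum 2:
Material balance + equilibrium reduce to Σ zᵢ(Kᵢ−1)/(1+ψ₂(Kᵢ−1)) = 0.
Feasibility: ΣzᵢKᵢ = 1.540, Σzᵢ/Kᵢ = 1.562 — both > 1, two phases present.
Iterate (Newton) starting at ψ₂ = 0.43:
  ψ₂ = 0.430: g = 0.1637, g' = -0.774 → ψ₂ = 0.641
  ψ₂ = 0.641: g = -0.0105, g' = -0.917 → ψ₂ = 0.630
Converged at ψ₂ = 0.630.
  isopentane: x = 0.361, y = 0.802
  methanol: x = 0.139, y = 0.079
  1-propanol: x = 0.500, y = 0.119

y_methanol (drum 2) = 0.079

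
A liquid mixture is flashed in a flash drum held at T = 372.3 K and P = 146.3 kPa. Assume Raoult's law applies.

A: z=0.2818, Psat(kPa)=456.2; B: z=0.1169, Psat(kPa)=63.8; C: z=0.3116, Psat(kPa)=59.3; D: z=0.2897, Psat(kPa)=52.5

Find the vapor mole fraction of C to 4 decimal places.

Raoult's law: Kᵢ = Pᵢˢᵃᵗ/P = Pᵢˢᵃᵗ/146.3.
  K_A = 456.2/146.3 = 3.118250, K_B = 63.8/146.3 = 0.436090, K_C = 59.3/146.3 = 0.405332, K_D = 52.5/146.3 = 0.358852
Rachford–Rice: g(β) = Σ zᵢ(Kᵢ−1)/(1+β(Kᵢ−1)) = 0.
g(0) = ΣzᵢKᵢ − 1 = 0.1600 and g(1) = 1 − Σzᵢ/Kᵢ = -0.9345, so a root lies in (0, 1).
Newton iteration, β⁰ = 0.57:
  β = 0.5700: g = -0.39976, g' = -0.8882 → β = 0.1199
  β = 0.1199: g = 0.00458, g' = -1.1144 → β = 0.1240
Converged at β = 0.1240.
Compositions from xᵢ = zᵢ/(1+β(Kᵢ−1)), yᵢ = Kᵢxᵢ:
  A: x = 0.2232, y = 0.6959
  B: x = 0.1257, y = 0.0548
  C: x = 0.3364, y = 0.1364
  D: x = 0.3147, y = 0.1129

y_C = 0.1364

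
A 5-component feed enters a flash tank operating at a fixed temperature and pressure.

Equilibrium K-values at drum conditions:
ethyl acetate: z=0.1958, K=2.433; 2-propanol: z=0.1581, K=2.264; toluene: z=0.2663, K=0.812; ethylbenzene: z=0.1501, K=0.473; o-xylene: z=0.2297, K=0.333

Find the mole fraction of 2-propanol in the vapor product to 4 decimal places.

Let ψ = V/F and solve Σ zᵢ(Kᵢ−1)/(1+ψ(Kᵢ−1)) = 0.
Check two-phase: ΣzᵢKᵢ = 1.1980 > 1 and Σzᵢ/Kᵢ = 1.4854 > 1, so g(0) = 0.1980 > 0 and g(1) = -0.4854 < 0.
Newton–Raphson from ψ = 0.5:
  ψ = 0.5000: g = -0.10662, g' = -0.5497 → ψ = 0.3060
  ψ = 0.3060: g = -0.00079, g' = -0.5568 → ψ = 0.3046
Converged at ψ = 0.3046.
Compositions from xᵢ = zᵢ/(1+ψ(Kᵢ−1)), yᵢ = Kᵢxᵢ:
  ethyl acetate: x = 0.1363, y = 0.3316
  2-propanol: x = 0.1142, y = 0.2584
  toluene: x = 0.2825, y = 0.2294
  ethylbenzene: x = 0.1788, y = 0.0846
  o-xylene: x = 0.2883, y = 0.0960

y_2-propanol = 0.2584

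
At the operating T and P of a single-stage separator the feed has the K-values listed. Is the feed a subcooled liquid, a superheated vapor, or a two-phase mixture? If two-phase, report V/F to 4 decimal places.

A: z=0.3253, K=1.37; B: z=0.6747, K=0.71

subcooled liquid

ΣzᵢKᵢ = 0.9247; Σzᵢ/Kᵢ = 1.1877.
Since ΣzᵢKᵢ < 1 the mixture is below its bubble point — single liquid phase.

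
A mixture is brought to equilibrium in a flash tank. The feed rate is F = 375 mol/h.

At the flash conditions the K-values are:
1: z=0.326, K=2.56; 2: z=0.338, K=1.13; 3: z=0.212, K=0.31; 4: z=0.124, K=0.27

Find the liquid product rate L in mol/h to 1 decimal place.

Rachford–Rice: g(V/F) = Σ zᵢ(Kᵢ−1)/(1+V/F(Kᵢ−1)) = 0.
Feasibility: ΣzᵢKᵢ = 1.316, Σzᵢ/Kᵢ = 1.570 — both > 1, two phases present.
Newton–Raphson from V/F = 0.5:
  V/F = 0.500: g = -0.0389, g' = -0.655 → V/F = 0.441
  V/F = 0.441: g = -0.0006, g' = -0.636 → V/F = 0.440
Converged at V/F = 0.440.
Then V = V/F·F = 0.4396·375 = 164.8 mol/h and L = F − V = 210.2 mol/h.

L = 210.2 mol/h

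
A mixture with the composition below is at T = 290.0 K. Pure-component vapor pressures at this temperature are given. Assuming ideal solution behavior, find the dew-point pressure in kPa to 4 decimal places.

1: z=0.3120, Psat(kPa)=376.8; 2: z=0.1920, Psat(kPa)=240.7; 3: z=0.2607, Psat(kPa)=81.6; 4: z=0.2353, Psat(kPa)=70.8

Pdew = 122.7898 kPa

At the dew point ψ → 1, so Σzᵢ/Kᵢ = 1 with Kᵢ = Pᵢˢᵃᵗ/P ⇒ 1/P = Σzᵢ/Pᵢˢᵃᵗ.
1/P = 0.3120/376.8 + 0.1920/240.7 + 0.2607/81.6 + 0.2353/70.8 = 0.0081440 ⇒ P = 122.7898 kPa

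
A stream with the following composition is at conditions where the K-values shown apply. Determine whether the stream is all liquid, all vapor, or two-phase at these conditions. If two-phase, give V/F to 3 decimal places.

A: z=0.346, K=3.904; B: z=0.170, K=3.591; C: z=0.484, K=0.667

ΣzᵢKᵢ = 2.284; Σzᵢ/Kᵢ = 0.862.
Since Σzᵢ/Kᵢ < 1 the mixture is above its dew point — single vapor phase.

all vapor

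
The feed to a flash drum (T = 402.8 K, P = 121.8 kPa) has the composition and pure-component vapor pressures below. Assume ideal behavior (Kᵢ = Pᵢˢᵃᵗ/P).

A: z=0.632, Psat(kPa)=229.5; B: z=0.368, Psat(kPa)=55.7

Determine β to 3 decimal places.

β = 0.748

Raoult's law: Kᵢ = Pᵢˢᵃᵗ/P = Pᵢˢᵃᵗ/121.8.
  K_A = 229.5/121.8 = 1.88424, K_B = 55.7/121.8 = 0.45731
Rachford–Rice: g(β) = Σ zᵢ(Kᵢ−1)/(1+β(Kᵢ−1)) = 0.
Feasibility: ΣzᵢKᵢ = 1.359, Σzᵢ/Kᵢ = 1.140 — both > 1, two phases present.
Newton iteration, β⁰ = 0.5:
  β = 0.500: g = 0.1134, g' = -0.442 → β = 0.757
  β = 0.757: g = -0.0041, g' = -0.489 → β = 0.748
Converged at β = 0.748.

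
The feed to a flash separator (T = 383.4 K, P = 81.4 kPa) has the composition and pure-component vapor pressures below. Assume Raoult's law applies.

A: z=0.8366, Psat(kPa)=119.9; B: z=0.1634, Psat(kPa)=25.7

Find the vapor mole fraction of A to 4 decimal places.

y_A = 0.8710

Raoult's law: Kᵢ = Pᵢˢᵃᵗ/P = Pᵢˢᵃᵗ/81.4.
  K_A = 119.9/81.4 = 1.472973, K_B = 25.7/81.4 = 0.315725
Rachford–Rice: g(ψ) = Σ zᵢ(Kᵢ−1)/(1+ψ(Kᵢ−1)) = 0.
g(0) = ΣzᵢKᵢ − 1 = 0.2839 and g(1) = 1 − Σzᵢ/Kᵢ = -0.0855, so a root lies in (0, 1).
Newton iteration, ψ⁰ = 0.5:
  ψ = 0.5000: g = 0.15005, g' = -0.2992 → ψ = 1.0000
  ψ = 1.0000: g = -0.08551, g' = -0.8538 → ψ = 0.8999
  ψ = 0.8999: g = -0.01342, g' = -0.6103 → ψ = 0.8779
  ψ = 0.8779: g = -0.00041, g' = -0.5733 → ψ = 0.8771
Converged at ψ = 0.8771.
Compositions from xᵢ = zᵢ/(1+ψ(Kᵢ−1)), yᵢ = Kᵢxᵢ:
  A: x = 0.5913, y = 0.8710
  B: x = 0.4087, y = 0.1290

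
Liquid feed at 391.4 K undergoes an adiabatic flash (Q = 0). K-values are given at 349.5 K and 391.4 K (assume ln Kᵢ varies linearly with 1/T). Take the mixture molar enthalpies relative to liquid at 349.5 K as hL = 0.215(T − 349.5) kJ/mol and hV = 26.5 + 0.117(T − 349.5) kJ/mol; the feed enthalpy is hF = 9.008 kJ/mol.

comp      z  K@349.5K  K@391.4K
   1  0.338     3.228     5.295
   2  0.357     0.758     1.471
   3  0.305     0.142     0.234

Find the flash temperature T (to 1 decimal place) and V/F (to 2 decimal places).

T = 351.4 K, V/F = 0.33

Adiabatic flash: solve Rachford–Rice at each trial T, then check hF = ψ·hV(T) + (1−ψ)·hL(T).
  T = 349.5 K: K = (3.228, 0.758, 0.142), RR gives ψ = 0.306, H_out = 8.099 kJ/mol
  T = 391.4 K: K = (5.295, 1.471, 0.234), RR gives ψ = 0.688, H_out = 24.417 kJ/mol
  T = 370.4 K: K = (4.190, 1.075, 0.185), RR gives ψ = 0.520, H_out = 17.202 kJ/mol
  T = 359.9 K: K = (3.689, 0.907, 0.162), RR gives ψ = 0.418, H_out = 12.892 kJ/mol
  T = 354.7 K: K = (3.454, 0.830, 0.152), RR gives ψ = 0.363, H_out = 10.563 kJ/mol
  T = 352.1 K: K = (3.340, 0.793, 0.147), RR gives ψ = 0.335, H_out = 9.349 kJ/mol
  T = 350.8 K: K = (3.284, 0.776, 0.144), RR gives ψ = 0.320, H_out = 8.728 kJ/mol
Linear interpolation between T = 350.8 (H_out = 8.728) and T = 352.1 (H_out = 9.349) on hF = 9.008 gives T ≈ 351.4 K, at which ψ = 0.33.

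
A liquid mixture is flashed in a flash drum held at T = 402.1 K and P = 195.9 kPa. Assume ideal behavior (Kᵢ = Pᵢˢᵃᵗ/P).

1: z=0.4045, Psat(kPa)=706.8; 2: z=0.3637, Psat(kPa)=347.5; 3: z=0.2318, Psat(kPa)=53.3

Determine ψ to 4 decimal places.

Raoult's law: Kᵢ = Pᵢˢᵃᵗ/P = Pᵢˢᵃᵗ/195.9.
  K_1 = 706.8/195.9 = 3.607963, K_2 = 347.5/195.9 = 1.773864, K_3 = 53.3/195.9 = 0.272078
Let ψ = V/F and solve Σ zᵢ(Kᵢ−1)/(1+ψ(Kᵢ−1)) = 0.
g(0) = ΣzᵢKᵢ − 1 = 1.1676 and g(1) = 1 − Σzᵢ/Kᵢ = -0.1691, so a root lies in (0, 1).
Newton–Raphson from ψ = 0.5:
  ψ = 0.5000: g = 0.39552, g' = -0.9351 → ψ = 0.9230
  ψ = 0.9230: g = -0.04036, g' = -1.4517 → ψ = 0.8952
  ψ = 0.8952: g = -0.00167, g' = -1.3353 → ψ = 0.8939
Converged at ψ = 0.8939.

ψ = 0.8939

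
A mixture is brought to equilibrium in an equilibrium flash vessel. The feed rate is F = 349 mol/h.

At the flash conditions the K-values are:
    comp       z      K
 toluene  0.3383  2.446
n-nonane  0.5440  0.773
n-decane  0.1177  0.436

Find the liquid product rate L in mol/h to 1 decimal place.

L = 119.4 mol/h

Material balance + equilibrium reduce to Σ zᵢ(Kᵢ−1)/(1+ψ(Kᵢ−1)) = 0.
Feasibility: ΣzᵢKᵢ = 1.2993, Σzᵢ/Kᵢ = 1.1120 — both > 1, two phases present.
Newton–Raphson from ψ = 0.5:
  ψ = 0.5000: g = 0.05216, g' = -0.3466 → ψ = 0.6505
  ψ = 0.6505: g = 0.00234, g' = -0.3198 → ψ = 0.6578
Converged at ψ = 0.6578.
Then V = ψ·F = 0.6578·349 = 229.6 mol/h and L = F − V = 119.4 mol/h.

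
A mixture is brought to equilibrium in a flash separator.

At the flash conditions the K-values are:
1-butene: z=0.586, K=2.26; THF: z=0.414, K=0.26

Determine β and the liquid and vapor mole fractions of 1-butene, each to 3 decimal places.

β = 0.463, x_1-butene = 0.370, y_1-butene = 0.836

Material balance + equilibrium reduce to Σ zᵢ(Kᵢ−1)/(1+β(Kᵢ−1)) = 0.
g(0) = ΣzᵢKᵢ − 1 = 0.432 and g(1) = 1 − Σzᵢ/Kᵢ = -0.852, so a root lies in (0, 1).
Newton iteration, β⁰ = 0.61:
  β = 0.610: g = -0.1410, g' = -1.051 → β = 0.476
  β = 0.476: g = -0.0113, g' = -0.904 → β = 0.463
Converged at β = 0.463.
Compositions from xᵢ = zᵢ/(1+β(Kᵢ−1)), yᵢ = Kᵢxᵢ:
  1-butene: x = 0.370, y = 0.836
  THF: x = 0.630, y = 0.164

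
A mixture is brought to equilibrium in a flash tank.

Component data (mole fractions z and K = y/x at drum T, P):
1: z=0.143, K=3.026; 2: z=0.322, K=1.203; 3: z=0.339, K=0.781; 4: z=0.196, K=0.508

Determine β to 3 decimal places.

β = 0.470

Material balance + equilibrium reduce to Σ zᵢ(Kᵢ−1)/(1+β(Kᵢ−1)) = 0.
Check two-phase: ΣzᵢKᵢ = 1.184 > 1 and Σzᵢ/Kᵢ = 1.135 > 1, so g(0) = 0.184 > 0 and g(1) = -0.135 < 0.
Newton iteration, β⁰ = 0.45:
  β = 0.450: g = 0.0052, g' = -0.270 → β = 0.469
  β = 0.469: g = 0.0000, g' = -0.266 → β = 0.470
Converged at β = 0.470.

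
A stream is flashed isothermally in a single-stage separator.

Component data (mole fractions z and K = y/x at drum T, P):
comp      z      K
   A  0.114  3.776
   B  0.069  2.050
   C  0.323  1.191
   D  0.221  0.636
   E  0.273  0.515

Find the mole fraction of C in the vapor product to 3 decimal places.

y_C = 0.357

Rachford–Rice: g(ψ) = Σ zᵢ(Kᵢ−1)/(1+ψ(Kᵢ−1)) = 0.
g(0) = ΣzᵢKᵢ − 1 = 0.238 and g(1) = 1 − Σzᵢ/Kᵢ = -0.213, so a root lies in (0, 1).
Iterate (Newton) starting at ψ = 0.5:
  ψ = 0.500: g = -0.0368, g' = -0.352 → ψ = 0.396
  ψ = 0.396: g = 0.0016, g' = -0.386 → ψ = 0.400
Converged at ψ = 0.400.
Compositions from xᵢ = zᵢ/(1+ψ(Kᵢ−1)), yᵢ = Kᵢxᵢ:
  A: x = 0.054, y = 0.204
  B: x = 0.049, y = 0.100
  C: x = 0.300, y = 0.357
  D: x = 0.259, y = 0.164
  E: x = 0.339, y = 0.174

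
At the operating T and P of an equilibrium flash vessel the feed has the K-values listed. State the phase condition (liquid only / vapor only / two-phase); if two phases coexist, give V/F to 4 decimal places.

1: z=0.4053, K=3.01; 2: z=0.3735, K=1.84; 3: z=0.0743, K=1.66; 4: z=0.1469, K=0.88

ΣzᵢKᵢ = 2.1598; Σzᵢ/Kᵢ = 0.5493.
Since Σzᵢ/Kᵢ < 1 the mixture is above its dew point — single vapor phase.

vapor only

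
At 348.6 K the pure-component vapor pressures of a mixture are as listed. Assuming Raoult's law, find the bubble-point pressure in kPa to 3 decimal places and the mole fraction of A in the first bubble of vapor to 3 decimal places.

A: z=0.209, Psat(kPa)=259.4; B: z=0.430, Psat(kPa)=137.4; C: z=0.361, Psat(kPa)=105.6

At the bubble point ψ → 0, so ΣzᵢKᵢ = 1 with Kᵢ = Pᵢˢᵃᵗ/P ⇒ P = ΣzᵢPᵢˢᵃᵗ.
P = 0.209·259.4 + 0.430·137.4 + 0.361·105.6 = 151.418 kPa
yᵢ = zᵢPᵢˢᵃᵗ/P ⇒ y_A = 0.209·259.4/151.418 = 0.358

Pbub = 151.418 kPa, y_A = 0.358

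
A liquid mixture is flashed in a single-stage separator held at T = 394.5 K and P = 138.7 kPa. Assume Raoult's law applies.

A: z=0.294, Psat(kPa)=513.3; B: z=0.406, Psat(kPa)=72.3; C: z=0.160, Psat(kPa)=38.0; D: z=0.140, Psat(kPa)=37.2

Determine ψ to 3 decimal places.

Raoult's law: Kᵢ = Pᵢˢᵃᵗ/P = Pᵢˢᵃᵗ/138.7.
  K_A = 513.3/138.7 = 3.70079, K_B = 72.3/138.7 = 0.52127, K_C = 38.0/138.7 = 0.27397, K_D = 37.2/138.7 = 0.26820
Rachford–Rice: g(ψ) = Σ zᵢ(Kᵢ−1)/(1+ψ(Kᵢ−1)) = 0.
Check two-phase: ΣzᵢKᵢ = 1.381 > 1 and Σzᵢ/Kᵢ = 1.964 > 1, so g(0) = 0.381 > 0 and g(1) = -0.964 < 0.
Newton iteration, ψ⁰ = 0.33:
  ψ = 0.330: g = -0.0988, g' = -1.007 → ψ = 0.232
  ψ = 0.232: g = 0.0066, g' = -1.159 → ψ = 0.238
Converged at ψ = 0.238.

ψ = 0.238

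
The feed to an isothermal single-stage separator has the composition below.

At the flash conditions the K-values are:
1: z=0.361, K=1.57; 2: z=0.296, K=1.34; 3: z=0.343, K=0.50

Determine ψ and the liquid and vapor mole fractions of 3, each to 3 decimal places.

Rachford–Rice: g(ψ) = Σ zᵢ(Kᵢ−1)/(1+ψ(Kᵢ−1)) = 0.
g(0) = ΣzᵢKᵢ − 1 = 0.135 and g(1) = 1 − Σzᵢ/Kᵢ = -0.137, so a root lies in (0, 1).
Iterate (Newton) starting at ψ = 0.5:
  ψ = 0.500: g = 0.0175, g' = -0.248 → ψ = 0.570
  ψ = 0.570: g = -0.0003, g' = -0.259 → ψ = 0.569
Converged at ψ = 0.569.
Compositions from xᵢ = zᵢ/(1+ψ(Kᵢ−1)), yᵢ = Kᵢxᵢ:
  1: x = 0.273, y = 0.428
  2: x = 0.248, y = 0.332
  3: x = 0.479, y = 0.240

ψ = 0.569, x_3 = 0.479, y_3 = 0.240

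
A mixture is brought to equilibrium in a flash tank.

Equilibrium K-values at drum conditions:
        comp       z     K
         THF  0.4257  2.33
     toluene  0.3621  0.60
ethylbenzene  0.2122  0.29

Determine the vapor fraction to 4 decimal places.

Newton iteration, ψ⁰ = 0.5:
  ψ = 0.5000: g = -0.07459, g' = -0.6193 → ψ = 0.3796
  ψ = 0.3796: g = -0.00076, g' = -0.6135 → ψ = 0.3783
Converged at ψ = 0.3783.

ψ = 0.3783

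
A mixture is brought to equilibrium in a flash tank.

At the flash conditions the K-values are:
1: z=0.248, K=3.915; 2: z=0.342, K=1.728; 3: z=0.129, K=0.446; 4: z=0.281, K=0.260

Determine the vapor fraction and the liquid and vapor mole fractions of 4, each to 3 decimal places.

ψ = 0.552, x_4 = 0.475, y_4 = 0.124

Newton–Raphson from ψ = 0.5:
  ψ = 0.500: g = 0.0478, g' = -0.910 → ψ = 0.553
  ψ = 0.553: g = -0.0003, g' = -0.924 → ψ = 0.552
Converged at ψ = 0.552.
Compositions from xᵢ = zᵢ/(1+ψ(Kᵢ−1)), yᵢ = Kᵢxᵢ:
  1: x = 0.095, y = 0.372
  2: x = 0.244, y = 0.422
  3: x = 0.186, y = 0.083
  4: x = 0.475, y = 0.124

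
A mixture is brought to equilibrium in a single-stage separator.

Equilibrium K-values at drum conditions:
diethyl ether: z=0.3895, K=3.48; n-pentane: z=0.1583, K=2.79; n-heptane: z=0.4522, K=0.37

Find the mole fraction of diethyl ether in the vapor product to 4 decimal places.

y_diethyl ether = 0.5098

Let ψ = V/F and solve Σ zᵢ(Kᵢ−1)/(1+ψ(Kᵢ−1)) = 0.
Check two-phase: ΣzᵢKᵢ = 1.9644 > 1 and Σzᵢ/Kᵢ = 1.3908 > 1, so g(0) = 0.9644 > 0 and g(1) = -0.3908 < 0.
Newton–Raphson from ψ = 0.43:
  ψ = 0.4300: g = 0.23684, g' = -1.0606 → ψ = 0.6533
  ψ = 0.6533: g = 0.01512, g' = -0.9751 → ψ = 0.6688
Converged at ψ = 0.6688.
Compositions from xᵢ = zᵢ/(1+ψ(Kᵢ−1)), yᵢ = Kᵢxᵢ:
  diethyl ether: x = 0.1465, y = 0.5098
  n-pentane: x = 0.0720, y = 0.2010
  n-heptane: x = 0.7814, y = 0.2891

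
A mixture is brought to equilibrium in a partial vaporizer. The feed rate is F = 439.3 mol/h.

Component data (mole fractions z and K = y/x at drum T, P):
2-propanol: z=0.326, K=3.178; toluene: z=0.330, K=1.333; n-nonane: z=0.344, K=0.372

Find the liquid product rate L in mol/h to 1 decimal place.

L = 141.4 mol/h

Let ψ = V/F and solve Σ zᵢ(Kᵢ−1)/(1+ψ(Kᵢ−1)) = 0.
Check two-phase: ΣzᵢKᵢ = 1.604 > 1 and Σzᵢ/Kᵢ = 1.275 > 1, so g(0) = 0.604 > 0 and g(1) = -0.275 < 0.
Iterate (Newton) starting at ψ = 0.5:
  ψ = 0.500: g = 0.1192, g' = -0.670 → ψ = 0.678
Converged at ψ = 0.678.
Then V = ψ·F = 0.6782·439.3 = 297.9 mol/h and L = F − V = 141.4 mol/h.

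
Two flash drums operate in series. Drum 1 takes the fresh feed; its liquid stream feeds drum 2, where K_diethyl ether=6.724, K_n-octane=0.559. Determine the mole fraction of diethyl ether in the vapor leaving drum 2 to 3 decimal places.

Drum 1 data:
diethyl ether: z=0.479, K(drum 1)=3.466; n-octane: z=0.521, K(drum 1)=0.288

Drum 1:
Iterate (Newton) starting at ψ₁ = 0.48:
  ψ₁ = 0.480: g = -0.0226, g' = -1.220 → ψ₁ = 0.461
Converged at ψ₁ = 0.461.
Drum-1 compositions:
  diethyl ether: x = 0.224, y = 0.777
  n-octane: x = 0.776, y = 0.223
Drum-2 feed = drum-1 liquid: z₂ = (0.2240, 0.7760).
Drum 2:
Binary case is linear: z₁(K₁−1)(1+ψ₂(K₂−1)) + z₂(K₂−1)(1+ψ₂(K₁−1)) = 0
⇒ ψ₂ = [z₁(K₁−1)+z₂(K₂−1)] / [−(K₁−1)(K₂−1)] = 0.9402/2.5243 = 0.372
  diethyl ether: x = 0.072, y = 0.481
  n-octane: x = 0.928, y = 0.519

y_diethyl ether (drum 2) = 0.481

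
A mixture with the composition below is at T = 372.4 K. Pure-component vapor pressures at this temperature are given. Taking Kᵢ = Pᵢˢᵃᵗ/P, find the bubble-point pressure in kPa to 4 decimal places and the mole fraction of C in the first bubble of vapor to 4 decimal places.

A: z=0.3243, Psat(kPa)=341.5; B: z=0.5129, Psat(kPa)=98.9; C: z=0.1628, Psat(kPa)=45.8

Pbub = 168.9305 kPa, y_C = 0.0441

At the bubble point ψ → 0, so ΣzᵢKᵢ = 1 with Kᵢ = Pᵢˢᵃᵗ/P ⇒ P = ΣzᵢPᵢˢᵃᵗ.
P = 0.3243·341.5 + 0.5129·98.9 + 0.1628·45.8 = 168.9305 kPa
yᵢ = zᵢPᵢˢᵃᵗ/P ⇒ y_C = 0.1628·45.8/168.9305 = 0.0441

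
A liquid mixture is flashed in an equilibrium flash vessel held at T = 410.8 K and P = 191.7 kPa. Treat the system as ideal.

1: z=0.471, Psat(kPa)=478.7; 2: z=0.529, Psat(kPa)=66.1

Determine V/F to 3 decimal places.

Raoult's law: Kᵢ = Pᵢˢᵃᵗ/P = Pᵢˢᵃᵗ/191.7.
  K_1 = 478.7/191.7 = 2.49713, K_2 = 66.1/191.7 = 0.34481
Rachford–Rice: g(V/F) = Σ zᵢ(Kᵢ−1)/(1+V/F(Kᵢ−1)) = 0.
Check two-phase: ΣzᵢKᵢ = 1.359 > 1 and Σzᵢ/Kᵢ = 1.723 > 1, so g(0) = 0.359 > 0 and g(1) = -0.723 < 0.
Binary case is linear: z₁(K₁−1)(1+V/F(K₂−1)) + z₂(K₂−1)(1+V/F(K₁−1)) = 0
⇒ V/F = [z₁(K₁−1)+z₂(K₂−1)] / [−(K₁−1)(K₂−1)] = 0.3586/0.9809 = 0.366

V/F = 0.366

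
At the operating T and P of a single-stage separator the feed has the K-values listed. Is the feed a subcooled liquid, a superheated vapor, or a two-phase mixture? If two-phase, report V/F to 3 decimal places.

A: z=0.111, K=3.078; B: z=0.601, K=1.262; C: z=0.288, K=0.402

two-phase, V/F = 0.519

ΣzᵢKᵢ = 1.216; Σzᵢ/Kᵢ = 1.229.
Both exceed 1, so a two-phase solution exists.
Rachford–Rice: g(ψ) = Σ zᵢ(Kᵢ−1)/(1+ψ(Kᵢ−1)) = 0.
Iterate (Newton) starting at ψ = 0.5:
  ψ = 0.500: g = 0.0067, g' = -0.357 → ψ = 0.519
Converged at ψ = 0.519.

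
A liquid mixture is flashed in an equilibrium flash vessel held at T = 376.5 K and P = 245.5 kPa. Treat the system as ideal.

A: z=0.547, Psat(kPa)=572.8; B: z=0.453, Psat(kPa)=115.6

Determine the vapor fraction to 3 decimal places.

ψ = 0.694

Raoult's law: Kᵢ = Pᵢˢᵃᵗ/P = Pᵢˢᵃᵗ/245.5.
  K_A = 572.8/245.5 = 2.33320, K_B = 115.6/245.5 = 0.47088
Binary case is linear: z₁(K₁−1)(1+ψ(K₂−1)) + z₂(K₂−1)(1+ψ(K₁−1)) = 0
⇒ ψ = [z₁(K₁−1)+z₂(K₂−1)] / [−(K₁−1)(K₂−1)] = 0.4896/0.7054 = 0.694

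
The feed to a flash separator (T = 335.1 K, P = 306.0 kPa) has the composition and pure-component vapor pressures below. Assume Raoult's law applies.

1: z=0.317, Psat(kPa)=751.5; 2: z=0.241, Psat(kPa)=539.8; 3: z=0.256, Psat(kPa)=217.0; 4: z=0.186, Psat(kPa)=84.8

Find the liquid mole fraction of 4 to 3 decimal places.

x_4 = 0.362

Raoult's law: Kᵢ = Pᵢˢᵃᵗ/P = Pᵢˢᵃᵗ/306.0.
  K_1 = 751.5/306.0 = 2.45588, K_2 = 539.8/306.0 = 1.76405, K_3 = 217.0/306.0 = 0.70915, K_4 = 84.8/306.0 = 0.27712
Iterate (Newton) starting at ψ = 0.32:
  ψ = 0.320: g = 0.2058, g' = -0.594 → ψ = 0.666
  ψ = 0.666: g = 0.0046, g' = -0.630 → ψ = 0.674
  ψ = 0.674: g = -0.0000, g' = -0.635 → ψ = 0.673
Converged at ψ = 0.673.
Compositions from xᵢ = zᵢ/(1+ψ(Kᵢ−1)), yᵢ = Kᵢxᵢ:
  1: x = 0.160, y = 0.393
  2: x = 0.159, y = 0.281
  3: x = 0.318, y = 0.226
  4: x = 0.362, y = 0.100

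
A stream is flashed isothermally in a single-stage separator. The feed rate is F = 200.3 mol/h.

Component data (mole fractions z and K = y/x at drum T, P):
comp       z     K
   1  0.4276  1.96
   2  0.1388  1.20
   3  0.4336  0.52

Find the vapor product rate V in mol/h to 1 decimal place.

V = 116.2 mol/h

Rachford–Rice: g(ψ) = Σ zᵢ(Kᵢ−1)/(1+ψ(Kᵢ−1)) = 0.
g(0) = ΣzᵢKᵢ − 1 = 0.2301 and g(1) = 1 − Σzᵢ/Kᵢ = -0.1677, so a root lies in (0, 1).
Iterate (Newton) starting at ψ = 0.68:
  ψ = 0.6800: g = -0.03618, g' = -0.3687 → ψ = 0.5819
  ψ = 0.5819: g = -0.00055, g' = -0.3590 → ψ = 0.5804
Converged at ψ = 0.5804.
Then V = ψ·F = 0.5804·200.3 = 116.2 mol/h and L = F − V = 84.1 mol/h.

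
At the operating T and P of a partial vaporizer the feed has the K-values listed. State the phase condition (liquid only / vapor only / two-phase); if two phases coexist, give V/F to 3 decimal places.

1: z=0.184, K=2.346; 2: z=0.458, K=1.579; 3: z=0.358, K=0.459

two-phase, V/F = 0.710

ΣzᵢKᵢ = 1.319; Σzᵢ/Kᵢ = 1.148.
Both exceed 1, so a two-phase solution exists.
Rachford–Rice: g(ψ) = Σ zᵢ(Kᵢ−1)/(1+ψ(Kᵢ−1)) = 0.
Newton–Raphson from ψ = 0.5:
  ψ = 0.500: g = 0.0882, g' = -0.408 → ψ = 0.716
  ψ = 0.716: g = -0.0025, g' = -0.442 → ψ = 0.710
Converged at ψ = 0.710.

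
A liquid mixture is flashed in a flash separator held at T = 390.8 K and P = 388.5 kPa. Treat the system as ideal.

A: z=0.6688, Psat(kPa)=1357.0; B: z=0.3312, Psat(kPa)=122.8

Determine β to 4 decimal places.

Raoult's law: Kᵢ = Pᵢˢᵃᵗ/P = Pᵢˢᵃᵗ/388.5.
  K_A = 1357.0/388.5 = 3.492921, K_B = 122.8/388.5 = 0.316088
Binary case is linear: z₁(K₁−1)(1+β(K₂−1)) + z₂(K₂−1)(1+β(K₁−1)) = 0
⇒ β = [z₁(K₁−1)+z₂(K₂−1)] / [−(K₁−1)(K₂−1)] = 1.44075/1.70494 = 0.8450

β = 0.8450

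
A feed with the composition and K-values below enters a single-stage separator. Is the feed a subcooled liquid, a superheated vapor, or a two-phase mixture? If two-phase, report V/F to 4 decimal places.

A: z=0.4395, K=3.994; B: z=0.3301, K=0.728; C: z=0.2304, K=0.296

ΣzᵢKᵢ = 2.0639; Σzᵢ/Kᵢ = 1.3419.
Both exceed 1, so a two-phase solution exists.
Rachford–Rice: g(ψ) = Σ zᵢ(Kᵢ−1)/(1+ψ(Kᵢ−1)) = 0.
Newton–Raphson from ψ = 0.5:
  ψ = 0.5000: g = 0.17275, g' = -0.9365 → ψ = 0.6845
  ψ = 0.6845: g = 0.00817, g' = -0.8859 → ψ = 0.6937
Converged at ψ = 0.6937.

two-phase, V/F = 0.6937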